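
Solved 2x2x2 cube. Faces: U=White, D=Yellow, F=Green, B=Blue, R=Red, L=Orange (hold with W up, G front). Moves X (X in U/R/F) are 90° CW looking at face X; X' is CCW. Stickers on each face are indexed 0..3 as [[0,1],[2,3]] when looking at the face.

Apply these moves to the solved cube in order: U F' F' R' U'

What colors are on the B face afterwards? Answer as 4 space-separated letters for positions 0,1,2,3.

After move 1 (U): U=WWWW F=RRGG R=BBRR B=OOBB L=GGOO
After move 2 (F'): F=RGRG U=WWBR R=YBYR D=GOYY L=GWOW
After move 3 (F'): F=GGRR U=WWYY R=OBGR D=WWYY L=GROB
After move 4 (R'): R=BROG U=WBYO F=GWRY D=WGYR B=YOWB
After move 5 (U'): U=BOWY F=GRRY R=GWOG B=BRWB L=YOOB
Query: B face = BRWB

Answer: B R W B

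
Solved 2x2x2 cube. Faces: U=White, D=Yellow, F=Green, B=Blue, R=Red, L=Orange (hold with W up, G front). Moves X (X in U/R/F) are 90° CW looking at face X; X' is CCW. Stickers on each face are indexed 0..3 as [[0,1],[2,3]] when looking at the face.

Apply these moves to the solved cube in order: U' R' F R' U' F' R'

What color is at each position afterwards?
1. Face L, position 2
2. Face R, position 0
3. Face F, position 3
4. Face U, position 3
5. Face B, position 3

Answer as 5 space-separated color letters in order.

After move 1 (U'): U=WWWW F=OOGG R=GGRR B=RRBB L=BBOO
After move 2 (R'): R=GRGR U=WBWR F=OWGW D=YOYG B=YRYB
After move 3 (F): F=GOWW U=WBOB R=WRRR D=GGYG L=BYOO
After move 4 (R'): R=RRWR U=WYOY F=GBWB D=GOYW B=GRGB
After move 5 (U'): U=YYWO F=BYWB R=GBWR B=RRGB L=GROO
After move 6 (F'): F=YBBW U=YYGW R=OBGR D=ROYW L=GOOW
After move 7 (R'): R=BROG U=YGGR F=YYBW D=RBYW B=WROB
Query 1: L[2] = O
Query 2: R[0] = B
Query 3: F[3] = W
Query 4: U[3] = R
Query 5: B[3] = B

Answer: O B W R B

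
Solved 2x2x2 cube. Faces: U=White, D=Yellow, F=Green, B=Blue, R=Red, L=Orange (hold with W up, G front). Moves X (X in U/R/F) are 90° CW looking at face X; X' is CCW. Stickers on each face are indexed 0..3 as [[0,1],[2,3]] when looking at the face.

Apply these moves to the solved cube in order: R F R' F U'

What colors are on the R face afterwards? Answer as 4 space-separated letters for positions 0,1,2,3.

After move 1 (R): R=RRRR U=WGWG F=GYGY D=YBYB B=WBWB
After move 2 (F): F=GGYY U=WGOO R=WRGR D=RRYB L=OYOB
After move 3 (R'): R=RRWG U=WWOW F=GGYO D=RGYY B=BBRB
After move 4 (F): F=YGOG U=WWBY R=ORWG D=WRYY L=OROG
After move 5 (U'): U=WYWB F=OROG R=YGWG B=ORRB L=BBOG
Query: R face = YGWG

Answer: Y G W G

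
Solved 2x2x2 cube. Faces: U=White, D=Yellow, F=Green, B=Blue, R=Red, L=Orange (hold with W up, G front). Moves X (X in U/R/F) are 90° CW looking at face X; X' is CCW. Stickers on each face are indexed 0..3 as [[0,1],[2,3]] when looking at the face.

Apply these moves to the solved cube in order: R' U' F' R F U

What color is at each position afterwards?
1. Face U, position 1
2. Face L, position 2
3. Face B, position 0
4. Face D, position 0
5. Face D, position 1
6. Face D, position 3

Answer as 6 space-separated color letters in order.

After move 1 (R'): R=RRRR U=WBWB F=GWGW D=YGYG B=YBYB
After move 2 (U'): U=BBWW F=OOGW R=GWRR B=RRYB L=YBOO
After move 3 (F'): F=OWOG U=BBGR R=GWYR D=BOYG L=YWOW
After move 4 (R): R=YGRW U=BWGG F=OOOG D=BYYR B=RRBB
After move 5 (F): F=OOGO U=BWWW R=GGGW D=RYYR L=YBOY
After move 6 (U): U=WBWW F=GGGO R=RRGW B=YBBB L=OOOY
Query 1: U[1] = B
Query 2: L[2] = O
Query 3: B[0] = Y
Query 4: D[0] = R
Query 5: D[1] = Y
Query 6: D[3] = R

Answer: B O Y R Y R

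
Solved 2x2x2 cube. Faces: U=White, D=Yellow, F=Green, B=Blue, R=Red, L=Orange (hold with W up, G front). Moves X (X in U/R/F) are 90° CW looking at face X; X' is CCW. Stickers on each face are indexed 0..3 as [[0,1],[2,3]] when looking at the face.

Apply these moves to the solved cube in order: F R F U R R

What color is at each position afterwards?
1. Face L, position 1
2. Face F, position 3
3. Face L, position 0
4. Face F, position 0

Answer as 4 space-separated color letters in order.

Answer: G O G O

Derivation:
After move 1 (F): F=GGGG U=WWOO R=WRWR D=RRYY L=OYOY
After move 2 (R): R=WWRR U=WGOG F=GRGY D=RBYB B=OBWB
After move 3 (F): F=GGYR U=WGYY R=OWGR D=RWYB L=OROB
After move 4 (U): U=YWYG F=OWYR R=OBGR B=ORWB L=GGOB
After move 5 (R): R=GORB U=YWYR F=OWYB D=RWYO B=GRWB
After move 6 (R): R=RGBO U=YWYB F=OWYO D=RWYG B=RRWB
Query 1: L[1] = G
Query 2: F[3] = O
Query 3: L[0] = G
Query 4: F[0] = O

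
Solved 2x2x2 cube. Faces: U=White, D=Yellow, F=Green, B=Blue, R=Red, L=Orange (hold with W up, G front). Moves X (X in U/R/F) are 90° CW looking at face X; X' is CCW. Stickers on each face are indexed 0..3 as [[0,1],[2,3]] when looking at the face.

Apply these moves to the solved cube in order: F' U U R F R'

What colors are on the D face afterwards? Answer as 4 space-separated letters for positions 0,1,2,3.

After move 1 (F'): F=GGGG U=WWRR R=YRYR D=OOYY L=OWOW
After move 2 (U): U=RWRW F=YRGG R=BBYR B=OWBB L=GGOW
After move 3 (U): U=RRWW F=BBGG R=OWYR B=GGBB L=YROW
After move 4 (R): R=YORW U=RBWG F=BOGY D=OBYG B=WGRB
After move 5 (F): F=GBYO U=RBWR R=WOGW D=RYYG L=YOOB
After move 6 (R'): R=OWWG U=RRWW F=GBYR D=RBYO B=GGYB
Query: D face = RBYO

Answer: R B Y O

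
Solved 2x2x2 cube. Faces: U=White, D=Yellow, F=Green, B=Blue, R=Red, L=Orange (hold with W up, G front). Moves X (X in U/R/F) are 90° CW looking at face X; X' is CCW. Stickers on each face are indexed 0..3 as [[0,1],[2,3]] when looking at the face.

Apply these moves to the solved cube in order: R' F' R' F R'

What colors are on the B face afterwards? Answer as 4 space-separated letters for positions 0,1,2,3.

Answer: G B R B

Derivation:
After move 1 (R'): R=RRRR U=WBWB F=GWGW D=YGYG B=YBYB
After move 2 (F'): F=WWGG U=WBRR R=GRYR D=OOYG L=OBOW
After move 3 (R'): R=RRGY U=WYRY F=WBGR D=OWYG B=GBOB
After move 4 (F): F=GWRB U=WYWB R=RRYY D=GRYG L=OOOW
After move 5 (R'): R=RYRY U=WOWG F=GYRB D=GWYB B=GBRB
Query: B face = GBRB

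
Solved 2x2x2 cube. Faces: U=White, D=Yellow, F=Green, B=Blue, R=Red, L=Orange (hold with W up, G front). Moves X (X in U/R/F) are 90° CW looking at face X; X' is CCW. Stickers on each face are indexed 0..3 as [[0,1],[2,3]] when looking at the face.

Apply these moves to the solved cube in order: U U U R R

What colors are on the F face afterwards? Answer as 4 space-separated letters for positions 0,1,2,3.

After move 1 (U): U=WWWW F=RRGG R=BBRR B=OOBB L=GGOO
After move 2 (U): U=WWWW F=BBGG R=OORR B=GGBB L=RROO
After move 3 (U): U=WWWW F=OOGG R=GGRR B=RRBB L=BBOO
After move 4 (R): R=RGRG U=WOWG F=OYGY D=YBYR B=WRWB
After move 5 (R): R=RRGG U=WYWY F=OBGR D=YWYW B=GROB
Query: F face = OBGR

Answer: O B G R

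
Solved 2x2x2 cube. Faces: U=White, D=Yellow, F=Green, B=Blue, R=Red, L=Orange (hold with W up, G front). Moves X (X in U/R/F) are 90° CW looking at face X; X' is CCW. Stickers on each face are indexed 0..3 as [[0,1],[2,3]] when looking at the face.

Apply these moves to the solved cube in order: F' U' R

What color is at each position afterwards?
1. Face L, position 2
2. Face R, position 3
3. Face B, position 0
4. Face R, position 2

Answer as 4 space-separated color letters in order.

Answer: O G R R

Derivation:
After move 1 (F'): F=GGGG U=WWRR R=YRYR D=OOYY L=OWOW
After move 2 (U'): U=WRWR F=OWGG R=GGYR B=YRBB L=BBOW
After move 3 (R): R=YGRG U=WWWG F=OOGY D=OBYY B=RRRB
Query 1: L[2] = O
Query 2: R[3] = G
Query 3: B[0] = R
Query 4: R[2] = R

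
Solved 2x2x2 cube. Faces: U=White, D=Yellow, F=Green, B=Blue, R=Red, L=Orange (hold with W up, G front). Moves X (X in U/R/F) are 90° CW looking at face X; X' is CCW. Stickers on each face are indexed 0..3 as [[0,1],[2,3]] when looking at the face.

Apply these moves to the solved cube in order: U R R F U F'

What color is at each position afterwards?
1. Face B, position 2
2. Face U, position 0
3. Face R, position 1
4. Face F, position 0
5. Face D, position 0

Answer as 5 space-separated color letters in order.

Answer: R O O R R

Derivation:
After move 1 (U): U=WWWW F=RRGG R=BBRR B=OOBB L=GGOO
After move 2 (R): R=RBRB U=WRWG F=RYGY D=YBYO B=WOWB
After move 3 (R): R=RRBB U=WYWY F=RBGO D=YWYW B=GORB
After move 4 (F): F=GROB U=WYOG R=WRYB D=BRYW L=GYOW
After move 5 (U): U=OWGY F=WROB R=GOYB B=GYRB L=GROW
After move 6 (F'): F=RBWO U=OWGY R=ROBB D=RWYW L=GYOG
Query 1: B[2] = R
Query 2: U[0] = O
Query 3: R[1] = O
Query 4: F[0] = R
Query 5: D[0] = R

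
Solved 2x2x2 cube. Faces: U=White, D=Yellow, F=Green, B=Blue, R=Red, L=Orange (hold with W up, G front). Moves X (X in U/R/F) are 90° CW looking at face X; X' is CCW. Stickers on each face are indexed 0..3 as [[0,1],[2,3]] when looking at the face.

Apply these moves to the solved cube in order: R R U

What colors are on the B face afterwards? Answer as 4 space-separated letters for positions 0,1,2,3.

After move 1 (R): R=RRRR U=WGWG F=GYGY D=YBYB B=WBWB
After move 2 (R): R=RRRR U=WYWY F=GBGB D=YWYW B=GBGB
After move 3 (U): U=WWYY F=RRGB R=GBRR B=OOGB L=GBOO
Query: B face = OOGB

Answer: O O G B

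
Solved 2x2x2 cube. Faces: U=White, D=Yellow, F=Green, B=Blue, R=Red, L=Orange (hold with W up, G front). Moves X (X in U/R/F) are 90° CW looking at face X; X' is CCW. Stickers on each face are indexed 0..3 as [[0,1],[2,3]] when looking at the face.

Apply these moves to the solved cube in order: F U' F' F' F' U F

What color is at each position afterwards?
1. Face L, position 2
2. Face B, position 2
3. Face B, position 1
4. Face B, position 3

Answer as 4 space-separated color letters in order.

After move 1 (F): F=GGGG U=WWOO R=WRWR D=RRYY L=OYOY
After move 2 (U'): U=WOWO F=OYGG R=GGWR B=WRBB L=BBOY
After move 3 (F'): F=YGOG U=WOGW R=RGRR D=BYYY L=BOOW
After move 4 (F'): F=GGYO U=WORR R=YGBR D=OWYY L=BWOG
After move 5 (F'): F=GOGY U=WOYB R=WGOR D=WGYY L=BROR
After move 6 (U): U=YWBO F=WGGY R=WROR B=BRBB L=GOOR
After move 7 (F): F=GWYG U=YWRO R=BROR D=OWYY L=GWOG
Query 1: L[2] = O
Query 2: B[2] = B
Query 3: B[1] = R
Query 4: B[3] = B

Answer: O B R B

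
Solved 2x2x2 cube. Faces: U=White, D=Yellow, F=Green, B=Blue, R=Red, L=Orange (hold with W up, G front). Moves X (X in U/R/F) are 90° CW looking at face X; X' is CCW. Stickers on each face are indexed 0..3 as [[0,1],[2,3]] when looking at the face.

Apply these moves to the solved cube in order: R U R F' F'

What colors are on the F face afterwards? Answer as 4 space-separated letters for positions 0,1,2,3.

Answer: B G B R

Derivation:
After move 1 (R): R=RRRR U=WGWG F=GYGY D=YBYB B=WBWB
After move 2 (U): U=WWGG F=RRGY R=WBRR B=OOWB L=GYOO
After move 3 (R): R=RWRB U=WRGY F=RBGB D=YWYO B=GOWB
After move 4 (F'): F=BBRG U=WRRR R=WWYB D=YOYO L=GYOG
After move 5 (F'): F=BGBR U=WRWY R=OWYB D=YGYO L=GROR
Query: F face = BGBR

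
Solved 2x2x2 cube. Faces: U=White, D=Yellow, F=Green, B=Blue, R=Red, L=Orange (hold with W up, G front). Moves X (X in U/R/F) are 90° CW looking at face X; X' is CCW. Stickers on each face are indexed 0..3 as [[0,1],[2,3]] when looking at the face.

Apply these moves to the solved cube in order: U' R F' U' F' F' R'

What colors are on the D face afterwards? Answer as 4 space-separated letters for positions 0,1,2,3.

Answer: R O Y B

Derivation:
After move 1 (U'): U=WWWW F=OOGG R=GGRR B=RRBB L=BBOO
After move 2 (R): R=RGRG U=WOWG F=OYGY D=YBYR B=WRWB
After move 3 (F'): F=YYOG U=WORR R=BGYG D=BOYR L=BGOW
After move 4 (U'): U=ORWR F=BGOG R=YYYG B=BGWB L=WROW
After move 5 (F'): F=GGBO U=ORYY R=OYBG D=RWYR L=WROW
After move 6 (F'): F=GOGB U=OROB R=WYRG D=RWYR L=WYOY
After move 7 (R'): R=YGWR U=OWOB F=GRGB D=ROYB B=RGWB
Query: D face = ROYB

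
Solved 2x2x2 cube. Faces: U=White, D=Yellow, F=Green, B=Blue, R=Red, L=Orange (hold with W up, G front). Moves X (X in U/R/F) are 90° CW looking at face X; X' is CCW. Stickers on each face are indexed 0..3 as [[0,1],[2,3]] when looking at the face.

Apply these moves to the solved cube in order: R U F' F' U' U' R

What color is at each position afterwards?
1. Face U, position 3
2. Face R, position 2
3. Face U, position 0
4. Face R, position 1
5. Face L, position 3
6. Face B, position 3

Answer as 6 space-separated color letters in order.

Answer: R R Y G W B

Derivation:
After move 1 (R): R=RRRR U=WGWG F=GYGY D=YBYB B=WBWB
After move 2 (U): U=WWGG F=RRGY R=WBRR B=OOWB L=GYOO
After move 3 (F'): F=RYRG U=WWWR R=BBYR D=YOYB L=GGOG
After move 4 (F'): F=YGRR U=WWBY R=OBYR D=GGYB L=GROW
After move 5 (U'): U=WYWB F=GRRR R=YGYR B=OBWB L=OOOW
After move 6 (U'): U=YBWW F=OORR R=GRYR B=YGWB L=OBOW
After move 7 (R): R=YGRR U=YOWR F=OGRB D=GWYY B=WGBB
Query 1: U[3] = R
Query 2: R[2] = R
Query 3: U[0] = Y
Query 4: R[1] = G
Query 5: L[3] = W
Query 6: B[3] = B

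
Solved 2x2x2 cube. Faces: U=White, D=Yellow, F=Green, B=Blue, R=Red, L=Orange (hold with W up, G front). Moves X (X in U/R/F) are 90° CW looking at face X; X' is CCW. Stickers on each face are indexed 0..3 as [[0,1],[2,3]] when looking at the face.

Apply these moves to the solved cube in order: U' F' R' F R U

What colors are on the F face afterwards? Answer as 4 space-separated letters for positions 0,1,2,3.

After move 1 (U'): U=WWWW F=OOGG R=GGRR B=RRBB L=BBOO
After move 2 (F'): F=OGOG U=WWGR R=YGYR D=BOYY L=BWOW
After move 3 (R'): R=GRYY U=WBGR F=OWOR D=BGYG B=YROB
After move 4 (F): F=OORW U=WBWW R=GRRY D=YGYG L=BBOG
After move 5 (R): R=RGYR U=WOWW F=OGRG D=YOYY B=WRBB
After move 6 (U): U=WWWO F=RGRG R=WRYR B=BBBB L=OGOG
Query: F face = RGRG

Answer: R G R G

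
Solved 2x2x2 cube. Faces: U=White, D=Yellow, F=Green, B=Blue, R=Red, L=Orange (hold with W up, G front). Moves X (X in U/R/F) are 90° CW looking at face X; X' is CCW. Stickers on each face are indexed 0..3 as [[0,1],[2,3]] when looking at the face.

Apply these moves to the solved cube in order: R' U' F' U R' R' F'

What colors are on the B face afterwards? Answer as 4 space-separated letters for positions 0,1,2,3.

Answer: G W W B

Derivation:
After move 1 (R'): R=RRRR U=WBWB F=GWGW D=YGYG B=YBYB
After move 2 (U'): U=BBWW F=OOGW R=GWRR B=RRYB L=YBOO
After move 3 (F'): F=OWOG U=BBGR R=GWYR D=BOYG L=YWOW
After move 4 (U): U=GBRB F=GWOG R=RRYR B=YWYB L=OWOW
After move 5 (R'): R=RRRY U=GYRY F=GBOB D=BWYG B=GWOB
After move 6 (R'): R=RYRR U=GORG F=GYOY D=BBYB B=GWWB
After move 7 (F'): F=YYGO U=GORR R=BYBR D=WWYB L=OGOR
Query: B face = GWWB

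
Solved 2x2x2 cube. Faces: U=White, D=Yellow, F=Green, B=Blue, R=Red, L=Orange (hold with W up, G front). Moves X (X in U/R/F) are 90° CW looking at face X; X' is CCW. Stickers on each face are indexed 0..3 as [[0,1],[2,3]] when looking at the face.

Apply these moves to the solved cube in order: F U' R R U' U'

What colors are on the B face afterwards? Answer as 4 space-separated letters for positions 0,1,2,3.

Answer: O B Y B

Derivation:
After move 1 (F): F=GGGG U=WWOO R=WRWR D=RRYY L=OYOY
After move 2 (U'): U=WOWO F=OYGG R=GGWR B=WRBB L=BBOY
After move 3 (R): R=WGRG U=WYWG F=ORGY D=RBYW B=OROB
After move 4 (R): R=RWGG U=WRWY F=OBGW D=ROYO B=GRYB
After move 5 (U'): U=RYWW F=BBGW R=OBGG B=RWYB L=GROY
After move 6 (U'): U=YWRW F=GRGW R=BBGG B=OBYB L=RWOY
Query: B face = OBYB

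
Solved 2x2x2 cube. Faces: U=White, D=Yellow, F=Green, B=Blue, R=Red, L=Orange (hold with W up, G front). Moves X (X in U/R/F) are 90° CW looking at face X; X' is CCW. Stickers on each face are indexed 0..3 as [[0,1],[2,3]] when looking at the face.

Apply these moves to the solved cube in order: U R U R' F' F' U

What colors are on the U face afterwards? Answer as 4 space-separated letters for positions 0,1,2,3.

After move 1 (U): U=WWWW F=RRGG R=BBRR B=OOBB L=GGOO
After move 2 (R): R=RBRB U=WRWG F=RYGY D=YBYO B=WOWB
After move 3 (U): U=WWGR F=RBGY R=WORB B=GGWB L=RYOO
After move 4 (R'): R=OBWR U=WWGG F=RWGR D=YBYY B=OGBB
After move 5 (F'): F=WRRG U=WWOW R=BBYR D=YOYY L=RGOG
After move 6 (F'): F=RGWR U=WWBY R=OBYR D=GGYY L=RWOO
After move 7 (U): U=BWYW F=OBWR R=OGYR B=RWBB L=RGOO
Query: U face = BWYW

Answer: B W Y W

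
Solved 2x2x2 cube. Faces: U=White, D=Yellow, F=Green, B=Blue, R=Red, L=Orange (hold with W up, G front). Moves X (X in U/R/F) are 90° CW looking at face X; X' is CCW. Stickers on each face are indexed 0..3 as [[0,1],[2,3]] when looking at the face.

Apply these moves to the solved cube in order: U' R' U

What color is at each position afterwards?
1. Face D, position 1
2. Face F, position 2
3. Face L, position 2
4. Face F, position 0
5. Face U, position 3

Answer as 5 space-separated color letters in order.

Answer: O G O G B

Derivation:
After move 1 (U'): U=WWWW F=OOGG R=GGRR B=RRBB L=BBOO
After move 2 (R'): R=GRGR U=WBWR F=OWGW D=YOYG B=YRYB
After move 3 (U): U=WWRB F=GRGW R=YRGR B=BBYB L=OWOO
Query 1: D[1] = O
Query 2: F[2] = G
Query 3: L[2] = O
Query 4: F[0] = G
Query 5: U[3] = B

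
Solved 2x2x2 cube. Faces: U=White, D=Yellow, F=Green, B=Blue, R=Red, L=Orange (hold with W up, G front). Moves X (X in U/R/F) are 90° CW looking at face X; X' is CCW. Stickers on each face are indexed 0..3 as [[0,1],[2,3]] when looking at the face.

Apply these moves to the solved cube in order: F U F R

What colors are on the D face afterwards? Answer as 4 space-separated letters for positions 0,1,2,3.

After move 1 (F): F=GGGG U=WWOO R=WRWR D=RRYY L=OYOY
After move 2 (U): U=OWOW F=WRGG R=BBWR B=OYBB L=GGOY
After move 3 (F): F=GWGR U=OWYG R=OBWR D=WBYY L=GROR
After move 4 (R): R=WORB U=OWYR F=GBGY D=WBYO B=GYWB
Query: D face = WBYO

Answer: W B Y O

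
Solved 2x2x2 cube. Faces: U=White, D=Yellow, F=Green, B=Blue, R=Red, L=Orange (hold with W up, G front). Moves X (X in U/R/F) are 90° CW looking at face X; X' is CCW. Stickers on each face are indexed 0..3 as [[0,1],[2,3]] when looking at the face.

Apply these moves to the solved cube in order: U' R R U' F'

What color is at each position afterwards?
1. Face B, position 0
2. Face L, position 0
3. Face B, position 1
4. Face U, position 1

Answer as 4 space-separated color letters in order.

Answer: R G R Y

Derivation:
After move 1 (U'): U=WWWW F=OOGG R=GGRR B=RRBB L=BBOO
After move 2 (R): R=RGRG U=WOWG F=OYGY D=YBYR B=WRWB
After move 3 (R): R=RRGG U=WYWY F=OBGR D=YWYW B=GROB
After move 4 (U'): U=YYWW F=BBGR R=OBGG B=RROB L=GROO
After move 5 (F'): F=BRBG U=YYOG R=WBYG D=ROYW L=GWOW
Query 1: B[0] = R
Query 2: L[0] = G
Query 3: B[1] = R
Query 4: U[1] = Y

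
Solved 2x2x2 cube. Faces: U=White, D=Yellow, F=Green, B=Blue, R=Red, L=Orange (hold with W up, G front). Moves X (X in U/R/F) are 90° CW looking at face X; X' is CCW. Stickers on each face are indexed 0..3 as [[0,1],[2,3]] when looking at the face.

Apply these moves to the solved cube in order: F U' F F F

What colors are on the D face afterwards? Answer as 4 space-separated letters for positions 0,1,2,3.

After move 1 (F): F=GGGG U=WWOO R=WRWR D=RRYY L=OYOY
After move 2 (U'): U=WOWO F=OYGG R=GGWR B=WRBB L=BBOY
After move 3 (F): F=GOGY U=WOYB R=WGOR D=WGYY L=BROR
After move 4 (F): F=GGYO U=WORR R=YGBR D=OWYY L=BWOG
After move 5 (F): F=YGOG U=WOGW R=RGRR D=BYYY L=BOOW
Query: D face = BYYY

Answer: B Y Y Y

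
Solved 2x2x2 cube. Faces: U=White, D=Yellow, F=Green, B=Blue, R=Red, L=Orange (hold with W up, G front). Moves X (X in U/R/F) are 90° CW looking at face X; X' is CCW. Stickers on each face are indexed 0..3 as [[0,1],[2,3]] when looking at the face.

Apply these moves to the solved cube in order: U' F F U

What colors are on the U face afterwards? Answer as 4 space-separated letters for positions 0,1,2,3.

Answer: Y W Y W

Derivation:
After move 1 (U'): U=WWWW F=OOGG R=GGRR B=RRBB L=BBOO
After move 2 (F): F=GOGO U=WWOB R=WGWR D=RGYY L=BYOY
After move 3 (F): F=GGOO U=WWYY R=OGBR D=WWYY L=BROG
After move 4 (U): U=YWYW F=OGOO R=RRBR B=BRBB L=GGOG
Query: U face = YWYW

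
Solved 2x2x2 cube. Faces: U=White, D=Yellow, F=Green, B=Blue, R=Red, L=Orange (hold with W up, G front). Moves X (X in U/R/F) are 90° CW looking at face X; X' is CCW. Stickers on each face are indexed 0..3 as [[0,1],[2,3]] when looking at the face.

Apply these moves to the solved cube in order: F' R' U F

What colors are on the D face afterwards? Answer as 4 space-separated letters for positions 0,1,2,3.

After move 1 (F'): F=GGGG U=WWRR R=YRYR D=OOYY L=OWOW
After move 2 (R'): R=RRYY U=WBRB F=GWGR D=OGYG B=YBOB
After move 3 (U): U=RWBB F=RRGR R=YBYY B=OWOB L=GWOW
After move 4 (F): F=GRRR U=RWWW R=BBBY D=YYYG L=GOOG
Query: D face = YYYG

Answer: Y Y Y G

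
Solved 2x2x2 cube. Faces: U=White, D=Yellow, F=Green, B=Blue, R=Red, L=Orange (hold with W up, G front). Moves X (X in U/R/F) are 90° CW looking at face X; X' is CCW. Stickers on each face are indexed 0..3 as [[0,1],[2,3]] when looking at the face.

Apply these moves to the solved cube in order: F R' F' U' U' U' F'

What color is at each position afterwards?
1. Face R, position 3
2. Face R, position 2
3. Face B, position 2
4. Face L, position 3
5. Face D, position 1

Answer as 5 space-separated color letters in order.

After move 1 (F): F=GGGG U=WWOO R=WRWR D=RRYY L=OYOY
After move 2 (R'): R=RRWW U=WBOB F=GWGO D=RGYG B=YBRB
After move 3 (F'): F=WOGG U=WBRW R=GRRW D=YYYG L=OBOO
After move 4 (U'): U=BWWR F=OBGG R=WORW B=GRRB L=YBOO
After move 5 (U'): U=WRBW F=YBGG R=OBRW B=WORB L=GROO
After move 6 (U'): U=RWWB F=GRGG R=YBRW B=OBRB L=WOOO
After move 7 (F'): F=RGGG U=RWYR R=YBYW D=OOYG L=WBOW
Query 1: R[3] = W
Query 2: R[2] = Y
Query 3: B[2] = R
Query 4: L[3] = W
Query 5: D[1] = O

Answer: W Y R W O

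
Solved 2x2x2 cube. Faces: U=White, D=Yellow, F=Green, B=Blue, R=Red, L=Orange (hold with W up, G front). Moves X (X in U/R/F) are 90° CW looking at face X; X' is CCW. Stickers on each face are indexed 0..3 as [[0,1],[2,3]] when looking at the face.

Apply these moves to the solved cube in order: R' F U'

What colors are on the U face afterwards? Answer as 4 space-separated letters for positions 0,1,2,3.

After move 1 (R'): R=RRRR U=WBWB F=GWGW D=YGYG B=YBYB
After move 2 (F): F=GGWW U=WBOO R=WRBR D=RRYG L=OYOG
After move 3 (U'): U=BOWO F=OYWW R=GGBR B=WRYB L=YBOG
Query: U face = BOWO

Answer: B O W O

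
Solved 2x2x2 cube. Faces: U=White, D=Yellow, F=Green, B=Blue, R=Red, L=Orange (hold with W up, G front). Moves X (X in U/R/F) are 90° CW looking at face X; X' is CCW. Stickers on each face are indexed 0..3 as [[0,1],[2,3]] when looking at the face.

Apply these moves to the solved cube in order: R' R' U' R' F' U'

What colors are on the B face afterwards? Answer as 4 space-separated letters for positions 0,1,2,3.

After move 1 (R'): R=RRRR U=WBWB F=GWGW D=YGYG B=YBYB
After move 2 (R'): R=RRRR U=WYWY F=GBGB D=YWYW B=GBGB
After move 3 (U'): U=YYWW F=OOGB R=GBRR B=RRGB L=GBOO
After move 4 (R'): R=BRGR U=YGWR F=OYGW D=YOYB B=WRWB
After move 5 (F'): F=YWOG U=YGBG R=ORYR D=BOYB L=GROW
After move 6 (U'): U=GGYB F=GROG R=YWYR B=ORWB L=WROW
Query: B face = ORWB

Answer: O R W B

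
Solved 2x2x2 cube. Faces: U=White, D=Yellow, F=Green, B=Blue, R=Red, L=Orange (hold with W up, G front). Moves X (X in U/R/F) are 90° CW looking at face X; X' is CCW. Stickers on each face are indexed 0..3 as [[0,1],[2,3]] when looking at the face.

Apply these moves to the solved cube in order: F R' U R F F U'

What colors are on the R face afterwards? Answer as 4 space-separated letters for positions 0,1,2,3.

After move 1 (F): F=GGGG U=WWOO R=WRWR D=RRYY L=OYOY
After move 2 (R'): R=RRWW U=WBOB F=GWGO D=RGYG B=YBRB
After move 3 (U): U=OWBB F=RRGO R=YBWW B=OYRB L=GWOY
After move 4 (R): R=WYWB U=ORBO F=RGGG D=RRYO B=BYWB
After move 5 (F): F=GRGG U=ORYW R=BYOB D=WWYO L=GROR
After move 6 (F): F=GGGR U=ORRR R=YYWB D=OBYO L=GWOW
After move 7 (U'): U=RROR F=GWGR R=GGWB B=YYWB L=BYOW
Query: R face = GGWB

Answer: G G W B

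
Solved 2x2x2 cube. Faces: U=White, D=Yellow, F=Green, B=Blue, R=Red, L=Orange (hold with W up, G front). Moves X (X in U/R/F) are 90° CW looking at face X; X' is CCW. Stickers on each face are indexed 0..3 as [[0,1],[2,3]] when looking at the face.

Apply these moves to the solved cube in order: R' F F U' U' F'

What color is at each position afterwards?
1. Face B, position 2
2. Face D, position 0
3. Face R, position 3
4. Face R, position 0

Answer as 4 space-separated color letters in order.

Answer: Y R R W

Derivation:
After move 1 (R'): R=RRRR U=WBWB F=GWGW D=YGYG B=YBYB
After move 2 (F): F=GGWW U=WBOO R=WRBR D=RRYG L=OYOG
After move 3 (F): F=WGWG U=WBGY R=OROR D=BWYG L=OROR
After move 4 (U'): U=BYWG F=ORWG R=WGOR B=ORYB L=YBOR
After move 5 (U'): U=YGBW F=YBWG R=OROR B=WGYB L=OROR
After move 6 (F'): F=BGYW U=YGOO R=WRBR D=RRYG L=OWOB
Query 1: B[2] = Y
Query 2: D[0] = R
Query 3: R[3] = R
Query 4: R[0] = W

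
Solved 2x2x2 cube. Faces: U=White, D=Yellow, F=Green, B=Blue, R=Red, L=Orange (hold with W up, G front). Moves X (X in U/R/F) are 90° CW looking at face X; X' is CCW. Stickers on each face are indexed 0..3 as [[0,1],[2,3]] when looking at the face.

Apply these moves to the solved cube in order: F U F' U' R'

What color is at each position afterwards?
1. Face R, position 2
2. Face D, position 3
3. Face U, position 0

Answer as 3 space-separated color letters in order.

Answer: R G W

Derivation:
After move 1 (F): F=GGGG U=WWOO R=WRWR D=RRYY L=OYOY
After move 2 (U): U=OWOW F=WRGG R=BBWR B=OYBB L=GGOY
After move 3 (F'): F=RGWG U=OWBW R=RBRR D=GYYY L=GWOO
After move 4 (U'): U=WWOB F=GWWG R=RGRR B=RBBB L=OYOO
After move 5 (R'): R=GRRR U=WBOR F=GWWB D=GWYG B=YBYB
Query 1: R[2] = R
Query 2: D[3] = G
Query 3: U[0] = W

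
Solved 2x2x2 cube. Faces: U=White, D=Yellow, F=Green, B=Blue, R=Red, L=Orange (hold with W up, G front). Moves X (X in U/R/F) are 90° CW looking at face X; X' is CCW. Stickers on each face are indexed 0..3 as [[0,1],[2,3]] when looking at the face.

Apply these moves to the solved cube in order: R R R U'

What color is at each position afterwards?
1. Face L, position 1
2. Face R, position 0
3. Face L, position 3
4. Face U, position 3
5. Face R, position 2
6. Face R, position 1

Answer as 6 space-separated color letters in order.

After move 1 (R): R=RRRR U=WGWG F=GYGY D=YBYB B=WBWB
After move 2 (R): R=RRRR U=WYWY F=GBGB D=YWYW B=GBGB
After move 3 (R): R=RRRR U=WBWB F=GWGW D=YGYG B=YBYB
After move 4 (U'): U=BBWW F=OOGW R=GWRR B=RRYB L=YBOO
Query 1: L[1] = B
Query 2: R[0] = G
Query 3: L[3] = O
Query 4: U[3] = W
Query 5: R[2] = R
Query 6: R[1] = W

Answer: B G O W R W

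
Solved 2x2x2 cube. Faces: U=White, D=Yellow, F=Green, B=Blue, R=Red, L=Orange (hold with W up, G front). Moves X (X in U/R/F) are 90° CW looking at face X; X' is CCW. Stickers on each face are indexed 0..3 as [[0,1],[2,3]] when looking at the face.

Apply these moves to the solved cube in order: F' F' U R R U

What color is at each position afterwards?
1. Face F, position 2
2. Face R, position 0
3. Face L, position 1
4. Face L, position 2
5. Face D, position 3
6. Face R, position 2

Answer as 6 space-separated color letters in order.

After move 1 (F'): F=GGGG U=WWRR R=YRYR D=OOYY L=OWOW
After move 2 (F'): F=GGGG U=WWYY R=OROR D=WWYY L=OROR
After move 3 (U): U=YWYW F=ORGG R=BBOR B=ORBB L=GGOR
After move 4 (R): R=OBRB U=YRYG F=OWGY D=WBYO B=WRWB
After move 5 (R): R=ROBB U=YWYY F=OBGO D=WWYW B=GRRB
After move 6 (U): U=YYYW F=ROGO R=GRBB B=GGRB L=OBOR
Query 1: F[2] = G
Query 2: R[0] = G
Query 3: L[1] = B
Query 4: L[2] = O
Query 5: D[3] = W
Query 6: R[2] = B

Answer: G G B O W B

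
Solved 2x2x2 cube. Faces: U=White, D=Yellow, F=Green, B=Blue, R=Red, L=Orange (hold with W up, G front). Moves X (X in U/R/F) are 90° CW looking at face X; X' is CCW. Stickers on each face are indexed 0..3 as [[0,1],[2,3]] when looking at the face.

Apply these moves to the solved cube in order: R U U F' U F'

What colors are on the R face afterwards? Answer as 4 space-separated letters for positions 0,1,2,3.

Answer: O Y R R

Derivation:
After move 1 (R): R=RRRR U=WGWG F=GYGY D=YBYB B=WBWB
After move 2 (U): U=WWGG F=RRGY R=WBRR B=OOWB L=GYOO
After move 3 (U): U=GWGW F=WBGY R=OORR B=GYWB L=RROO
After move 4 (F'): F=BYWG U=GWOR R=BOYR D=ROYB L=RWOG
After move 5 (U): U=OGRW F=BOWG R=GYYR B=RWWB L=BYOG
After move 6 (F'): F=OGBW U=OGGY R=OYRR D=YGYB L=BWOR
Query: R face = OYRR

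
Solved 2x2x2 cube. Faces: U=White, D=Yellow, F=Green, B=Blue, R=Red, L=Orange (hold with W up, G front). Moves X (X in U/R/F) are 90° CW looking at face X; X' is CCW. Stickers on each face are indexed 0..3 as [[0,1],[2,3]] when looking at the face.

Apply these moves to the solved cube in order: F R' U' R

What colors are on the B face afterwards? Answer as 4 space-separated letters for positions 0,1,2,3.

Answer: O R B B

Derivation:
After move 1 (F): F=GGGG U=WWOO R=WRWR D=RRYY L=OYOY
After move 2 (R'): R=RRWW U=WBOB F=GWGO D=RGYG B=YBRB
After move 3 (U'): U=BBWO F=OYGO R=GWWW B=RRRB L=YBOY
After move 4 (R): R=WGWW U=BYWO F=OGGG D=RRYR B=ORBB
Query: B face = ORBB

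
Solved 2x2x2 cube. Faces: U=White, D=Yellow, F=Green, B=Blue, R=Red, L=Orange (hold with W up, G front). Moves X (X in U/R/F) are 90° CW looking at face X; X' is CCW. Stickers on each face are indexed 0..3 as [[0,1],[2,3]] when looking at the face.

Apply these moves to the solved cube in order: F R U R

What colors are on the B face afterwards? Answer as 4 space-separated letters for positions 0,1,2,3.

Answer: G Y W B

Derivation:
After move 1 (F): F=GGGG U=WWOO R=WRWR D=RRYY L=OYOY
After move 2 (R): R=WWRR U=WGOG F=GRGY D=RBYB B=OBWB
After move 3 (U): U=OWGG F=WWGY R=OBRR B=OYWB L=GROY
After move 4 (R): R=RORB U=OWGY F=WBGB D=RWYO B=GYWB
Query: B face = GYWB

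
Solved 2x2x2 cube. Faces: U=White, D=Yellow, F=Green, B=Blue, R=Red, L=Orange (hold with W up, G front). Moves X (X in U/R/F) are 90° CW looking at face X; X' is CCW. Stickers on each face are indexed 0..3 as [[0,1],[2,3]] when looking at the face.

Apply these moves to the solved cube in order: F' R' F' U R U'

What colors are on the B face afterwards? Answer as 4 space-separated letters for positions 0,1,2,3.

Answer: O Y W B

Derivation:
After move 1 (F'): F=GGGG U=WWRR R=YRYR D=OOYY L=OWOW
After move 2 (R'): R=RRYY U=WBRB F=GWGR D=OGYG B=YBOB
After move 3 (F'): F=WRGG U=WBRY R=GROY D=WWYG L=OBOR
After move 4 (U): U=RWYB F=GRGG R=YBOY B=OBOB L=WROR
After move 5 (R): R=OYYB U=RRYG F=GWGG D=WOYO B=BBWB
After move 6 (U'): U=RGRY F=WRGG R=GWYB B=OYWB L=BBOR
Query: B face = OYWB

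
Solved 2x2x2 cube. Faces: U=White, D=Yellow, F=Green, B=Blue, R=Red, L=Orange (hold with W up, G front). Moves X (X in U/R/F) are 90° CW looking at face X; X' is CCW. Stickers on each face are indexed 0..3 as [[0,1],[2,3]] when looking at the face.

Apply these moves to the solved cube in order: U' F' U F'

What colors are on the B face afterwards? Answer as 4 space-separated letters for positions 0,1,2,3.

Answer: B W B B

Derivation:
After move 1 (U'): U=WWWW F=OOGG R=GGRR B=RRBB L=BBOO
After move 2 (F'): F=OGOG U=WWGR R=YGYR D=BOYY L=BWOW
After move 3 (U): U=GWRW F=YGOG R=RRYR B=BWBB L=OGOW
After move 4 (F'): F=GGYO U=GWRY R=ORBR D=GWYY L=OWOR
Query: B face = BWBB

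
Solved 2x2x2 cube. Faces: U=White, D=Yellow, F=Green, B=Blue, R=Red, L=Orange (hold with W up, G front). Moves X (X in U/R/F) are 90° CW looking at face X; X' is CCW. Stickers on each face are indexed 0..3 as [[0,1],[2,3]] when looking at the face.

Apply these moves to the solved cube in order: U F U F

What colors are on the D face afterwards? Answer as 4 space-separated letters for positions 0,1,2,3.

Answer: W O Y Y

Derivation:
After move 1 (U): U=WWWW F=RRGG R=BBRR B=OOBB L=GGOO
After move 2 (F): F=GRGR U=WWOG R=WBWR D=RBYY L=GYOY
After move 3 (U): U=OWGW F=WBGR R=OOWR B=GYBB L=GROY
After move 4 (F): F=GWRB U=OWYR R=GOWR D=WOYY L=GROB
Query: D face = WOYY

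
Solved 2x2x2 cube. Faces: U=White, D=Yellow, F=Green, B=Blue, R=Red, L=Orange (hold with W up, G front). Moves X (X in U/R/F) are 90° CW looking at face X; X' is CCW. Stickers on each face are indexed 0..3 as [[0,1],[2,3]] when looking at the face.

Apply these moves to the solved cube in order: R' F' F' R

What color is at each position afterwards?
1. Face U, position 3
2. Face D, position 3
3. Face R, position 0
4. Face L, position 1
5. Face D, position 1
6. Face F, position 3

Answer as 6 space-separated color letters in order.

Answer: G Y O R Y G

Derivation:
After move 1 (R'): R=RRRR U=WBWB F=GWGW D=YGYG B=YBYB
After move 2 (F'): F=WWGG U=WBRR R=GRYR D=OOYG L=OBOW
After move 3 (F'): F=WGWG U=WBGY R=OROR D=BWYG L=OROR
After move 4 (R): R=OORR U=WGGG F=WWWG D=BYYY B=YBBB
Query 1: U[3] = G
Query 2: D[3] = Y
Query 3: R[0] = O
Query 4: L[1] = R
Query 5: D[1] = Y
Query 6: F[3] = G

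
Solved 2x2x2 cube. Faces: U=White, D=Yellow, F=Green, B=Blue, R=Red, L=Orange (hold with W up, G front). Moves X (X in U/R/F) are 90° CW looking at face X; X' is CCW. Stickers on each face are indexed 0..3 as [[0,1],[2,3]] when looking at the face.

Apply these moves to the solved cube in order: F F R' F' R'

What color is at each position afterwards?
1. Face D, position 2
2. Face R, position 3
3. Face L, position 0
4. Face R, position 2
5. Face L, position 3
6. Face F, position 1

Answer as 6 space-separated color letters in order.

Answer: Y W O G Y B

Derivation:
After move 1 (F): F=GGGG U=WWOO R=WRWR D=RRYY L=OYOY
After move 2 (F): F=GGGG U=WWYY R=OROR D=WWYY L=OROR
After move 3 (R'): R=RROO U=WBYB F=GWGY D=WGYG B=YBWB
After move 4 (F'): F=WYGG U=WBRO R=GRWO D=RRYG L=OBOY
After move 5 (R'): R=ROGW U=WWRY F=WBGO D=RYYG B=GBRB
Query 1: D[2] = Y
Query 2: R[3] = W
Query 3: L[0] = O
Query 4: R[2] = G
Query 5: L[3] = Y
Query 6: F[1] = B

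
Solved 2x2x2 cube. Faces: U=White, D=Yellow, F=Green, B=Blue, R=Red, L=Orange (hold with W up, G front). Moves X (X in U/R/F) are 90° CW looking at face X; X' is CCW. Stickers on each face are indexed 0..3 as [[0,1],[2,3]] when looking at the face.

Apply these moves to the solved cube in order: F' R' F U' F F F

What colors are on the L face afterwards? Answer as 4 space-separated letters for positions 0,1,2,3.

After move 1 (F'): F=GGGG U=WWRR R=YRYR D=OOYY L=OWOW
After move 2 (R'): R=RRYY U=WBRB F=GWGR D=OGYG B=YBOB
After move 3 (F): F=GGRW U=WBWW R=RRBY D=YRYG L=OOOG
After move 4 (U'): U=BWWW F=OORW R=GGBY B=RROB L=YBOG
After move 5 (F): F=ROWO U=BWGB R=WGWY D=BGYG L=YYOR
After move 6 (F): F=WROO U=BWRY R=GGBY D=WWYG L=YBOG
After move 7 (F): F=OWOR U=BWGB R=RGYY D=BGYG L=YWOW
Query: L face = YWOW

Answer: Y W O W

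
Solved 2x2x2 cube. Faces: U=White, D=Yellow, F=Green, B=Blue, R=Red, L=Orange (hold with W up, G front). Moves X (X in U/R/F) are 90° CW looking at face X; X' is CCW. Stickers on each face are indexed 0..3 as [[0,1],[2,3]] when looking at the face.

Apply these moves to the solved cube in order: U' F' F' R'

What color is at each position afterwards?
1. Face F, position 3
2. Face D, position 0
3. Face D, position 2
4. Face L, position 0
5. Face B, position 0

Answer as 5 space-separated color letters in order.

Answer: Y W Y B Y

Derivation:
After move 1 (U'): U=WWWW F=OOGG R=GGRR B=RRBB L=BBOO
After move 2 (F'): F=OGOG U=WWGR R=YGYR D=BOYY L=BWOW
After move 3 (F'): F=GGOO U=WWYY R=OGBR D=WWYY L=BROG
After move 4 (R'): R=GROB U=WBYR F=GWOY D=WGYO B=YRWB
Query 1: F[3] = Y
Query 2: D[0] = W
Query 3: D[2] = Y
Query 4: L[0] = B
Query 5: B[0] = Y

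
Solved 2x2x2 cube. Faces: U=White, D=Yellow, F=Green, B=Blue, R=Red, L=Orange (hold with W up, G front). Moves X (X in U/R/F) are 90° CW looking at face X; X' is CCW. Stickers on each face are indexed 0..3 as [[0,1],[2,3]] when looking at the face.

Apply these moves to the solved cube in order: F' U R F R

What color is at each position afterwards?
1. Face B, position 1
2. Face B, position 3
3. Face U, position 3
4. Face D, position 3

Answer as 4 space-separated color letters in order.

Answer: W B O W

Derivation:
After move 1 (F'): F=GGGG U=WWRR R=YRYR D=OOYY L=OWOW
After move 2 (U): U=RWRW F=YRGG R=BBYR B=OWBB L=GGOW
After move 3 (R): R=YBRB U=RRRG F=YOGY D=OBYO B=WWWB
After move 4 (F): F=GYYO U=RRWG R=RBGB D=RYYO L=GOOB
After move 5 (R): R=GRBB U=RYWO F=GYYO D=RWYW B=GWRB
Query 1: B[1] = W
Query 2: B[3] = B
Query 3: U[3] = O
Query 4: D[3] = W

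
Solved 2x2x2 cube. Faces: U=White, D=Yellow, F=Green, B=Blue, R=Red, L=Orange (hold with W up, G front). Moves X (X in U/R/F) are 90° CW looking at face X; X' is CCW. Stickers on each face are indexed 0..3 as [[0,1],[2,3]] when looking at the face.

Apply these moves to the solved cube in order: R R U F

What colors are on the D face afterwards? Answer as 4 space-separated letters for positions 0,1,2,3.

Answer: R G Y W

Derivation:
After move 1 (R): R=RRRR U=WGWG F=GYGY D=YBYB B=WBWB
After move 2 (R): R=RRRR U=WYWY F=GBGB D=YWYW B=GBGB
After move 3 (U): U=WWYY F=RRGB R=GBRR B=OOGB L=GBOO
After move 4 (F): F=GRBR U=WWOB R=YBYR D=RGYW L=GYOW
Query: D face = RGYW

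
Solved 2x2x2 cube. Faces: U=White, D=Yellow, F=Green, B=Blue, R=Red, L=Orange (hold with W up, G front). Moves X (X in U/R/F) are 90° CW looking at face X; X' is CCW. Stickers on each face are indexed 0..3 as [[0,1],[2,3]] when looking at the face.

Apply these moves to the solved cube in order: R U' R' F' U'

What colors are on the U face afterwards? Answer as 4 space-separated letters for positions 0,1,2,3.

After move 1 (R): R=RRRR U=WGWG F=GYGY D=YBYB B=WBWB
After move 2 (U'): U=GGWW F=OOGY R=GYRR B=RRWB L=WBOO
After move 3 (R'): R=YRGR U=GWWR F=OGGW D=YOYY B=BRBB
After move 4 (F'): F=GWOG U=GWYG R=ORYR D=BOYY L=WROW
After move 5 (U'): U=WGGY F=WROG R=GWYR B=ORBB L=BROW
Query: U face = WGGY

Answer: W G G Y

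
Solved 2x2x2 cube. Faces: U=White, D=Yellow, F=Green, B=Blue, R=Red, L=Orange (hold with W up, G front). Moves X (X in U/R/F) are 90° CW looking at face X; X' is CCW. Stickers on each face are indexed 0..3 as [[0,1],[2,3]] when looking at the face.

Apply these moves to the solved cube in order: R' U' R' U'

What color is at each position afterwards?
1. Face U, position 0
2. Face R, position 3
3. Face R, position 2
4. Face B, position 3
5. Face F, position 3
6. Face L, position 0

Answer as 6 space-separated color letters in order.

Answer: Y R G B W G

Derivation:
After move 1 (R'): R=RRRR U=WBWB F=GWGW D=YGYG B=YBYB
After move 2 (U'): U=BBWW F=OOGW R=GWRR B=RRYB L=YBOO
After move 3 (R'): R=WRGR U=BYWR F=OBGW D=YOYW B=GRGB
After move 4 (U'): U=YRBW F=YBGW R=OBGR B=WRGB L=GROO
Query 1: U[0] = Y
Query 2: R[3] = R
Query 3: R[2] = G
Query 4: B[3] = B
Query 5: F[3] = W
Query 6: L[0] = G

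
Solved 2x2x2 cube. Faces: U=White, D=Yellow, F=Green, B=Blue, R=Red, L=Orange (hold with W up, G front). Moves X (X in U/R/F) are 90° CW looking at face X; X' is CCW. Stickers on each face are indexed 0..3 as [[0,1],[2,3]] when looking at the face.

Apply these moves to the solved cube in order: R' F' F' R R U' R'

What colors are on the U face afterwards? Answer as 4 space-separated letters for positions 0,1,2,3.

After move 1 (R'): R=RRRR U=WBWB F=GWGW D=YGYG B=YBYB
After move 2 (F'): F=WWGG U=WBRR R=GRYR D=OOYG L=OBOW
After move 3 (F'): F=WGWG U=WBGY R=OROR D=BWYG L=OROR
After move 4 (R): R=OORR U=WGGG F=WWWG D=BYYY B=YBBB
After move 5 (R): R=RORO U=WWGG F=WYWY D=BBYY B=GBGB
After move 6 (U'): U=WGWG F=ORWY R=WYRO B=ROGB L=GBOR
After move 7 (R'): R=YOWR U=WGWR F=OGWG D=BRYY B=YOBB
Query: U face = WGWR

Answer: W G W R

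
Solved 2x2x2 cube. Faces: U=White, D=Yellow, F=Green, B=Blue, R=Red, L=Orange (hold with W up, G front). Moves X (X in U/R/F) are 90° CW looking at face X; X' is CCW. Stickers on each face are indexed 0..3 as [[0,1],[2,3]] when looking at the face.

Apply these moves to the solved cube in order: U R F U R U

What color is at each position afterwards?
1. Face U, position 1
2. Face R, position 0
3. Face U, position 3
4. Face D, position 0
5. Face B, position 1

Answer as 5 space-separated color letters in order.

After move 1 (U): U=WWWW F=RRGG R=BBRR B=OOBB L=GGOO
After move 2 (R): R=RBRB U=WRWG F=RYGY D=YBYO B=WOWB
After move 3 (F): F=GRYY U=WROG R=WBGB D=RRYO L=GYOB
After move 4 (U): U=OWGR F=WBYY R=WOGB B=GYWB L=GROB
After move 5 (R): R=GWBO U=OBGY F=WRYO D=RWYG B=RYWB
After move 6 (U): U=GOYB F=GWYO R=RYBO B=GRWB L=WROB
Query 1: U[1] = O
Query 2: R[0] = R
Query 3: U[3] = B
Query 4: D[0] = R
Query 5: B[1] = R

Answer: O R B R R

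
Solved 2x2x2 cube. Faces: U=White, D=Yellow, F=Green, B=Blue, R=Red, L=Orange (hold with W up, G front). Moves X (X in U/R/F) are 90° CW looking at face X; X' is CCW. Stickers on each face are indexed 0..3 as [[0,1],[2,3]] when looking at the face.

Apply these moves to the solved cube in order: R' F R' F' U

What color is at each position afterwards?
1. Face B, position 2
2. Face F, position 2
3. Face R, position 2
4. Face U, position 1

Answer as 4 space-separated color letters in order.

Answer: R G R W

Derivation:
After move 1 (R'): R=RRRR U=WBWB F=GWGW D=YGYG B=YBYB
After move 2 (F): F=GGWW U=WBOO R=WRBR D=RRYG L=OYOG
After move 3 (R'): R=RRWB U=WYOY F=GBWO D=RGYW B=GBRB
After move 4 (F'): F=BOGW U=WYRW R=GRRB D=YGYW L=OYOO
After move 5 (U): U=RWWY F=GRGW R=GBRB B=OYRB L=BOOO
Query 1: B[2] = R
Query 2: F[2] = G
Query 3: R[2] = R
Query 4: U[1] = W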